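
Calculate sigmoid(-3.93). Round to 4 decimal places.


sigmoid(z) = 1 / (1 + exp(-z))
exp(-(-3.93)) = exp(3.93) = 50.907
1 + 50.907 = 51.907
1 / 51.907 = 0.0193

0.0193


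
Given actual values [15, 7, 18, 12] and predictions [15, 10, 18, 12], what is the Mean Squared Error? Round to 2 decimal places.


Differences: [0, -3, 0, 0]
Squared errors: [0, 9, 0, 0]
Sum of squared errors = 9
MSE = 9 / 4 = 2.25

2.25


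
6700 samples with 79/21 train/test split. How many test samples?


Train samples = 6700 * 79% = 5293
Test samples = 6700 - 5293
= 1407

1407


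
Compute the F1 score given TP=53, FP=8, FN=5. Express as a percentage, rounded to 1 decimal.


Precision = TP / (TP + FP) = 53 / 61 = 0.8689
Recall = TP / (TP + FN) = 53 / 58 = 0.9138
F1 = 2 * P * R / (P + R)
= 2 * 0.8689 * 0.9138 / (0.8689 + 0.9138)
= 1.5879 / 1.7826
= 0.8908
As percentage: 89.1%

89.1


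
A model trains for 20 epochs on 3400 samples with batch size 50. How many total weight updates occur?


Iterations per epoch = 3400 / 50 = 68
Total updates = iterations_per_epoch * epochs
= 68 * 20
= 1360

1360


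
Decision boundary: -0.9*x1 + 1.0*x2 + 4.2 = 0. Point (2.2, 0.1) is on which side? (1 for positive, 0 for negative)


Compute -0.9 * 2.2 + 1.0 * 0.1 + 4.2
= -1.98 + 0.1 + 4.2
= 2.32
Since 2.32 >= 0, the point is on the positive side.

1


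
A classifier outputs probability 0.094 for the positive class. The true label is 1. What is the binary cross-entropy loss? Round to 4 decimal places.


For y=1: Loss = -log(p)
= -log(0.094)
= -(-2.3645)
= 2.3645

2.3645


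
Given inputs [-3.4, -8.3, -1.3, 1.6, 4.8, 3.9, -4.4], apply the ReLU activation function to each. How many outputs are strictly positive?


ReLU(x) = max(0, x) for each element:
ReLU(-3.4) = 0
ReLU(-8.3) = 0
ReLU(-1.3) = 0
ReLU(1.6) = 1.6
ReLU(4.8) = 4.8
ReLU(3.9) = 3.9
ReLU(-4.4) = 0
Active neurons (>0): 3

3


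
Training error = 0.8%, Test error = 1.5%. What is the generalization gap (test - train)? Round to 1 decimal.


Generalization gap = test_error - train_error
= 1.5 - 0.8
= 0.7%
A small gap suggests good generalization.

0.7


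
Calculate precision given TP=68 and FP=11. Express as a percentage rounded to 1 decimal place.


Precision = TP / (TP + FP) * 100
= 68 / (68 + 11)
= 68 / 79
= 0.8608
= 86.1%

86.1


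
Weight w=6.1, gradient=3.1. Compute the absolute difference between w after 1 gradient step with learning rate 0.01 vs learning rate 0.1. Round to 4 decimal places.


With lr=0.01: w_new = 6.1 - 0.01 * 3.1 = 6.069
With lr=0.1: w_new = 6.1 - 0.1 * 3.1 = 5.79
Absolute difference = |6.069 - 5.79|
= 0.2790

0.2790


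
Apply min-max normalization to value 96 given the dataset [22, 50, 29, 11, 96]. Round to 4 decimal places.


Min = 11, Max = 96
Range = 96 - 11 = 85
Scaled = (x - min) / (max - min)
= (96 - 11) / 85
= 85 / 85
= 1.0000

1.0000


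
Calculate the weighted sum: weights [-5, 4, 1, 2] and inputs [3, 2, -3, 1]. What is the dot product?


Element-wise products:
-5 * 3 = -15
4 * 2 = 8
1 * -3 = -3
2 * 1 = 2
Sum = -15 + 8 + -3 + 2
= -8

-8


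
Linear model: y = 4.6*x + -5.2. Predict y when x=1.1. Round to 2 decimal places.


y = 4.6 * 1.1 + (-5.2)
= 5.06 + (-5.2)
= -0.14

-0.14


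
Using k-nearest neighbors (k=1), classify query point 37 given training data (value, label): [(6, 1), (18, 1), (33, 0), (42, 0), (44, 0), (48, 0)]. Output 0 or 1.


Distances from query 37:
Point 33 (class 0): distance = 4
K=1 nearest neighbors: classes = [0]
Votes for class 1: 0 / 1
Majority vote => class 0

0


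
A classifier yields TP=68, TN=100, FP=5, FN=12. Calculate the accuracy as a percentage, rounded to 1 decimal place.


Accuracy = (TP + TN) / (TP + TN + FP + FN) * 100
= (68 + 100) / (68 + 100 + 5 + 12)
= 168 / 185
= 0.9081
= 90.8%

90.8


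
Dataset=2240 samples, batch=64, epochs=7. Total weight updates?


Iterations per epoch = 2240 / 64 = 35
Total updates = iterations_per_epoch * epochs
= 35 * 7
= 245

245


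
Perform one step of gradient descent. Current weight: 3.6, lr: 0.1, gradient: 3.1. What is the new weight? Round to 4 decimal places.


w_new = w_old - lr * gradient
= 3.6 - 0.1 * 3.1
= 3.6 - (0.31)
= 3.2900

3.2900


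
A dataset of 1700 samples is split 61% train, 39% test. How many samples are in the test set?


Train samples = 1700 * 61% = 1037
Test samples = 1700 - 1037
= 663

663


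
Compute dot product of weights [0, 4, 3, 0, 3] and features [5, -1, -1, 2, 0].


Element-wise products:
0 * 5 = 0
4 * -1 = -4
3 * -1 = -3
0 * 2 = 0
3 * 0 = 0
Sum = 0 + -4 + -3 + 0 + 0
= -7

-7


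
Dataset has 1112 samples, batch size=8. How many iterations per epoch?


Iterations per epoch = dataset_size / batch_size
= 1112 / 8
= 139

139


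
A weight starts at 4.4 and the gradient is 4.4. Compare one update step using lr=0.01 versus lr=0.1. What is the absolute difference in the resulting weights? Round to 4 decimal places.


With lr=0.01: w_new = 4.4 - 0.01 * 4.4 = 4.356
With lr=0.1: w_new = 4.4 - 0.1 * 4.4 = 3.96
Absolute difference = |4.356 - 3.96|
= 0.3960

0.3960


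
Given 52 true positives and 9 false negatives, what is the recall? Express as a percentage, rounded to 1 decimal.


Recall = TP / (TP + FN) * 100
= 52 / (52 + 9)
= 52 / 61
= 0.8525
= 85.2%

85.2


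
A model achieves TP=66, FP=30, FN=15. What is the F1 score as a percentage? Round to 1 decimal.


Precision = TP / (TP + FP) = 66 / 96 = 0.6875
Recall = TP / (TP + FN) = 66 / 81 = 0.8148
F1 = 2 * P * R / (P + R)
= 2 * 0.6875 * 0.8148 / (0.6875 + 0.8148)
= 1.1204 / 1.5023
= 0.7458
As percentage: 74.6%

74.6


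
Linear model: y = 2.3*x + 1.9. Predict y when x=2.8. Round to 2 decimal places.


y = 2.3 * 2.8 + (1.9)
= 6.44 + (1.9)
= 8.34

8.34


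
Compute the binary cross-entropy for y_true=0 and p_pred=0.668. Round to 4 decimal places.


For y=0: Loss = -log(1-p)
= -log(1 - 0.668)
= -log(0.332)
= -(-1.1026)
= 1.1026

1.1026


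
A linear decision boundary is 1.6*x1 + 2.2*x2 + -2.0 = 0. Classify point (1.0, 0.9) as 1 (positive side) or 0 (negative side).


Compute 1.6 * 1.0 + 2.2 * 0.9 + -2.0
= 1.6 + 1.98 + -2.0
= 1.58
Since 1.58 >= 0, the point is on the positive side.

1


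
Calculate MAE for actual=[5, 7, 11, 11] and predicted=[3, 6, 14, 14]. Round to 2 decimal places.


Absolute errors: [2, 1, 3, 3]
Sum of absolute errors = 9
MAE = 9 / 4 = 2.25

2.25


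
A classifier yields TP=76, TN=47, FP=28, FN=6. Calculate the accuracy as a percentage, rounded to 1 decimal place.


Accuracy = (TP + TN) / (TP + TN + FP + FN) * 100
= (76 + 47) / (76 + 47 + 28 + 6)
= 123 / 157
= 0.7834
= 78.3%

78.3


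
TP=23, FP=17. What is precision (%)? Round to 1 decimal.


Precision = TP / (TP + FP) * 100
= 23 / (23 + 17)
= 23 / 40
= 0.575
= 57.5%

57.5


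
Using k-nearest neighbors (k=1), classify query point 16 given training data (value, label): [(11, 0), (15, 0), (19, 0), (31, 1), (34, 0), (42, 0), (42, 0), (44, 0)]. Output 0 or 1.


Distances from query 16:
Point 15 (class 0): distance = 1
K=1 nearest neighbors: classes = [0]
Votes for class 1: 0 / 1
Majority vote => class 0

0


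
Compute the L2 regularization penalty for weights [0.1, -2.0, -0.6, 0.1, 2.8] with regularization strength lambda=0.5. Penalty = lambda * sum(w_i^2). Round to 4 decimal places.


Squaring each weight:
0.1^2 = 0.01
(-2.0)^2 = 4.0
(-0.6)^2 = 0.36
0.1^2 = 0.01
2.8^2 = 7.84
Sum of squares = 12.22
Penalty = 0.5 * 12.22 = 6.1100

6.1100


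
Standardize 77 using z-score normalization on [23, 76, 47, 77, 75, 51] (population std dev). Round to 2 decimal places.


Mean = (23 + 76 + 47 + 77 + 75 + 51) / 6 = 58.1667
Variance = sum((x_i - mean)^2) / n = 394.8056
Std = sqrt(394.8056) = 19.8697
Z = (x - mean) / std
= (77 - 58.1667) / 19.8697
= 18.8333 / 19.8697
= 0.95

0.95


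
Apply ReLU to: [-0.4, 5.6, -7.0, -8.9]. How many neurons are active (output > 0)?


ReLU(x) = max(0, x) for each element:
ReLU(-0.4) = 0
ReLU(5.6) = 5.6
ReLU(-7.0) = 0
ReLU(-8.9) = 0
Active neurons (>0): 1

1


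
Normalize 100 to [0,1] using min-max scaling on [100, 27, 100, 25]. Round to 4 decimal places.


Min = 25, Max = 100
Range = 100 - 25 = 75
Scaled = (x - min) / (max - min)
= (100 - 25) / 75
= 75 / 75
= 1.0000

1.0000


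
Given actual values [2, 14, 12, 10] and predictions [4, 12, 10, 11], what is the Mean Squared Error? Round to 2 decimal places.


Differences: [-2, 2, 2, -1]
Squared errors: [4, 4, 4, 1]
Sum of squared errors = 13
MSE = 13 / 4 = 3.25

3.25


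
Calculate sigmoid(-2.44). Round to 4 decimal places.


sigmoid(z) = 1 / (1 + exp(-z))
exp(-(-2.44)) = exp(2.44) = 11.473
1 + 11.473 = 12.473
1 / 12.473 = 0.0802

0.0802


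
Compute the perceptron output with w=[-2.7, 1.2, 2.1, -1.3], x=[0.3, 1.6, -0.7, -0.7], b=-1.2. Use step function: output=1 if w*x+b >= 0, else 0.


z = w . x + b
= -2.7*0.3 + 1.2*1.6 + 2.1*-0.7 + -1.3*-0.7 + -1.2
= -0.81 + 1.92 + -1.47 + 0.91 + -1.2
= 0.55 + -1.2
= -0.65
Since z = -0.65 < 0, output = 0

0


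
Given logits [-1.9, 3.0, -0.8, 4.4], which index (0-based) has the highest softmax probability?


Softmax is a monotonic transformation, so it preserves the argmax.
We need to find the index of the maximum logit.
Index 0: -1.9
Index 1: 3.0
Index 2: -0.8
Index 3: 4.4
Maximum logit = 4.4 at index 3

3


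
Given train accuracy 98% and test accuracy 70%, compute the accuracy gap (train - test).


Gap = train_accuracy - test_accuracy
= 98 - 70
= 28%
This large gap strongly indicates overfitting.

28


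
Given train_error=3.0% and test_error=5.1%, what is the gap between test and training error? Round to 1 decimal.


Generalization gap = test_error - train_error
= 5.1 - 3.0
= 2.1%
A moderate gap.

2.1


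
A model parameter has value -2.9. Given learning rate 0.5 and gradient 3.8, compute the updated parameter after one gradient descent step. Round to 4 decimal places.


w_new = w_old - lr * gradient
= -2.9 - 0.5 * 3.8
= -2.9 - (1.9)
= -4.8000

-4.8000


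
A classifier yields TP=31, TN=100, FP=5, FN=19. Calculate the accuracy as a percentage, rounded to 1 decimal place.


Accuracy = (TP + TN) / (TP + TN + FP + FN) * 100
= (31 + 100) / (31 + 100 + 5 + 19)
= 131 / 155
= 0.8452
= 84.5%

84.5


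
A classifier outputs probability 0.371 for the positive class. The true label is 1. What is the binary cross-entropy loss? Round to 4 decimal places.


For y=1: Loss = -log(p)
= -log(0.371)
= -(-0.9916)
= 0.9916

0.9916


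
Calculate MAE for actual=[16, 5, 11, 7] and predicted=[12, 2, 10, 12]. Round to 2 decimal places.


Absolute errors: [4, 3, 1, 5]
Sum of absolute errors = 13
MAE = 13 / 4 = 3.25

3.25


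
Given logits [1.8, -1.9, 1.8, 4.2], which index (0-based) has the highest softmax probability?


Softmax is a monotonic transformation, so it preserves the argmax.
We need to find the index of the maximum logit.
Index 0: 1.8
Index 1: -1.9
Index 2: 1.8
Index 3: 4.2
Maximum logit = 4.2 at index 3

3


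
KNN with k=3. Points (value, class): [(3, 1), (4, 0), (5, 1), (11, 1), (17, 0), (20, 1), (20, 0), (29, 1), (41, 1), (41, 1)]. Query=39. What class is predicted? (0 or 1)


Distances from query 39:
Point 41 (class 1): distance = 2
Point 41 (class 1): distance = 2
Point 29 (class 1): distance = 10
K=3 nearest neighbors: classes = [1, 1, 1]
Votes for class 1: 3 / 3
Majority vote => class 1

1


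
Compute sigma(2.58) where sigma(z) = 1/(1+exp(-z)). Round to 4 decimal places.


sigmoid(z) = 1 / (1 + exp(-z))
exp(-(2.58)) = exp(-2.58) = 0.0758
1 + 0.0758 = 1.0758
1 / 1.0758 = 0.9296

0.9296


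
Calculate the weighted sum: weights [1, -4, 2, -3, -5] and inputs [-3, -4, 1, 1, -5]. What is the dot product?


Element-wise products:
1 * -3 = -3
-4 * -4 = 16
2 * 1 = 2
-3 * 1 = -3
-5 * -5 = 25
Sum = -3 + 16 + 2 + -3 + 25
= 37

37


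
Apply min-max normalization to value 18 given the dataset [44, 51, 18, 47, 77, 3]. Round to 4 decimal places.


Min = 3, Max = 77
Range = 77 - 3 = 74
Scaled = (x - min) / (max - min)
= (18 - 3) / 74
= 15 / 74
= 0.2027

0.2027


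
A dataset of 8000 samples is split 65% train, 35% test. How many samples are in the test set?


Train samples = 8000 * 65% = 5200
Test samples = 8000 - 5200
= 2800

2800


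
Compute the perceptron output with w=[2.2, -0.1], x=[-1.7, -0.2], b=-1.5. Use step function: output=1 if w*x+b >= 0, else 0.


z = w . x + b
= 2.2*-1.7 + -0.1*-0.2 + -1.5
= -3.74 + 0.02 + -1.5
= -3.72 + -1.5
= -5.22
Since z = -5.22 < 0, output = 0

0


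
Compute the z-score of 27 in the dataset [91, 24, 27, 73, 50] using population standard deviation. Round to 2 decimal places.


Mean = (91 + 24 + 27 + 73 + 50) / 5 = 53.0
Variance = sum((x_i - mean)^2) / n = 674.0
Std = sqrt(674.0) = 25.9615
Z = (x - mean) / std
= (27 - 53.0) / 25.9615
= -26.0 / 25.9615
= -1.00

-1.00


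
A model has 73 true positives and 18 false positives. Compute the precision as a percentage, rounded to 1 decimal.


Precision = TP / (TP + FP) * 100
= 73 / (73 + 18)
= 73 / 91
= 0.8022
= 80.2%

80.2


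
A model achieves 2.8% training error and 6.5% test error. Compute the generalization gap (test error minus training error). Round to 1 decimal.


Generalization gap = test_error - train_error
= 6.5 - 2.8
= 3.7%
A moderate gap.

3.7


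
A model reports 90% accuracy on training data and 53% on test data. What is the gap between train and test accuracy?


Gap = train_accuracy - test_accuracy
= 90 - 53
= 37%
This large gap strongly indicates overfitting.

37


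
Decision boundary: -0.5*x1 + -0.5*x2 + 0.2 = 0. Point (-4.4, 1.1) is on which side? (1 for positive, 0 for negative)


Compute -0.5 * -4.4 + -0.5 * 1.1 + 0.2
= 2.2 + -0.55 + 0.2
= 1.85
Since 1.85 >= 0, the point is on the positive side.

1


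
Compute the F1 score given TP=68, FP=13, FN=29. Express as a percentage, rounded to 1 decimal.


Precision = TP / (TP + FP) = 68 / 81 = 0.8395
Recall = TP / (TP + FN) = 68 / 97 = 0.701
F1 = 2 * P * R / (P + R)
= 2 * 0.8395 * 0.701 / (0.8395 + 0.701)
= 1.177 / 1.5405
= 0.764
As percentage: 76.4%

76.4


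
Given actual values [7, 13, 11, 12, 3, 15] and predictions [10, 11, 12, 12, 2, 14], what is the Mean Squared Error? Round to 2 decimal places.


Differences: [-3, 2, -1, 0, 1, 1]
Squared errors: [9, 4, 1, 0, 1, 1]
Sum of squared errors = 16
MSE = 16 / 6 = 2.67

2.67


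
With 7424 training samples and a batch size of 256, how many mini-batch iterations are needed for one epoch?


Iterations per epoch = dataset_size / batch_size
= 7424 / 256
= 29

29


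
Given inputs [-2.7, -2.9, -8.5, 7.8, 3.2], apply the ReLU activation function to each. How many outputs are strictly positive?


ReLU(x) = max(0, x) for each element:
ReLU(-2.7) = 0
ReLU(-2.9) = 0
ReLU(-8.5) = 0
ReLU(7.8) = 7.8
ReLU(3.2) = 3.2
Active neurons (>0): 2

2


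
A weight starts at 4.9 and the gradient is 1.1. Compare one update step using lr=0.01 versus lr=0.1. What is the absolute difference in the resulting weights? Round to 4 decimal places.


With lr=0.01: w_new = 4.9 - 0.01 * 1.1 = 4.889
With lr=0.1: w_new = 4.9 - 0.1 * 1.1 = 4.79
Absolute difference = |4.889 - 4.79|
= 0.0990

0.0990


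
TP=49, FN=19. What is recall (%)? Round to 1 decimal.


Recall = TP / (TP + FN) * 100
= 49 / (49 + 19)
= 49 / 68
= 0.7206
= 72.1%

72.1


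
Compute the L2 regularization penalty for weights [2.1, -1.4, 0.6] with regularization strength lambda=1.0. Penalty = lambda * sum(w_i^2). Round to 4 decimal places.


Squaring each weight:
2.1^2 = 4.41
(-1.4)^2 = 1.96
0.6^2 = 0.36
Sum of squares = 6.73
Penalty = 1.0 * 6.73 = 6.7300

6.7300


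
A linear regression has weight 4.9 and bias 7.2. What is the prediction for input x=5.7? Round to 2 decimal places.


y = 4.9 * 5.7 + (7.2)
= 27.93 + (7.2)
= 35.13

35.13


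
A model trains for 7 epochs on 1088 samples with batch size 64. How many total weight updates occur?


Iterations per epoch = 1088 / 64 = 17
Total updates = iterations_per_epoch * epochs
= 17 * 7
= 119

119


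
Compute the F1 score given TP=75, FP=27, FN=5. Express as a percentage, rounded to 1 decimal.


Precision = TP / (TP + FP) = 75 / 102 = 0.7353
Recall = TP / (TP + FN) = 75 / 80 = 0.9375
F1 = 2 * P * R / (P + R)
= 2 * 0.7353 * 0.9375 / (0.7353 + 0.9375)
= 1.3787 / 1.6728
= 0.8242
As percentage: 82.4%

82.4


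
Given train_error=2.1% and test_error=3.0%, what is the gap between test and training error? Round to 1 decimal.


Generalization gap = test_error - train_error
= 3.0 - 2.1
= 0.9%
A small gap suggests good generalization.

0.9


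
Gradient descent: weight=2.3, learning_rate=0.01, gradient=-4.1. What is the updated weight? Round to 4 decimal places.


w_new = w_old - lr * gradient
= 2.3 - 0.01 * -4.1
= 2.3 - (-0.041)
= 2.3410

2.3410


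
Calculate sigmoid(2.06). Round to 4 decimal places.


sigmoid(z) = 1 / (1 + exp(-z))
exp(-(2.06)) = exp(-2.06) = 0.1275
1 + 0.1275 = 1.1275
1 / 1.1275 = 0.8870

0.8870


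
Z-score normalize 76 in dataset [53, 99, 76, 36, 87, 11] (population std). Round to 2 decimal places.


Mean = (53 + 99 + 76 + 36 + 87 + 11) / 6 = 60.3333
Variance = sum((x_i - mean)^2) / n = 921.8889
Std = sqrt(921.8889) = 30.3626
Z = (x - mean) / std
= (76 - 60.3333) / 30.3626
= 15.6667 / 30.3626
= 0.52

0.52


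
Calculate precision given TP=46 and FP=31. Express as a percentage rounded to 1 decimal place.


Precision = TP / (TP + FP) * 100
= 46 / (46 + 31)
= 46 / 77
= 0.5974
= 59.7%

59.7


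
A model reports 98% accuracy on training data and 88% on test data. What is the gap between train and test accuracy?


Gap = train_accuracy - test_accuracy
= 98 - 88
= 10%
This moderate gap may indicate mild overfitting.

10


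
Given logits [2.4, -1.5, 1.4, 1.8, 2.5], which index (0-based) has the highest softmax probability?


Softmax is a monotonic transformation, so it preserves the argmax.
We need to find the index of the maximum logit.
Index 0: 2.4
Index 1: -1.5
Index 2: 1.4
Index 3: 1.8
Index 4: 2.5
Maximum logit = 2.5 at index 4

4


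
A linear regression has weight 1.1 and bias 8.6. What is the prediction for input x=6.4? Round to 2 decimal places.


y = 1.1 * 6.4 + (8.6)
= 7.04 + (8.6)
= 15.64

15.64


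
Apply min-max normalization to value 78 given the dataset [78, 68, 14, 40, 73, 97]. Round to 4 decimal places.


Min = 14, Max = 97
Range = 97 - 14 = 83
Scaled = (x - min) / (max - min)
= (78 - 14) / 83
= 64 / 83
= 0.7711

0.7711


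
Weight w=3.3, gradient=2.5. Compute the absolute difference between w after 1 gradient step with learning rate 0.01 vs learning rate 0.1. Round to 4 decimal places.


With lr=0.01: w_new = 3.3 - 0.01 * 2.5 = 3.275
With lr=0.1: w_new = 3.3 - 0.1 * 2.5 = 3.05
Absolute difference = |3.275 - 3.05|
= 0.2250

0.2250


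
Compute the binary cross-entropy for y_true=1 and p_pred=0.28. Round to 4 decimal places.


For y=1: Loss = -log(p)
= -log(0.28)
= -(-1.273)
= 1.2730

1.2730


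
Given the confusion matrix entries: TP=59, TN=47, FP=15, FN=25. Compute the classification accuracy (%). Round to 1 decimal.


Accuracy = (TP + TN) / (TP + TN + FP + FN) * 100
= (59 + 47) / (59 + 47 + 15 + 25)
= 106 / 146
= 0.726
= 72.6%

72.6


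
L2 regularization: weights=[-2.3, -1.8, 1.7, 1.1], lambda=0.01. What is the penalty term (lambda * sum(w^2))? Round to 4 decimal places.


Squaring each weight:
(-2.3)^2 = 5.29
(-1.8)^2 = 3.24
1.7^2 = 2.89
1.1^2 = 1.21
Sum of squares = 12.63
Penalty = 0.01 * 12.63 = 0.1263

0.1263


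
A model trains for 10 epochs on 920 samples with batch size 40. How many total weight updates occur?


Iterations per epoch = 920 / 40 = 23
Total updates = iterations_per_epoch * epochs
= 23 * 10
= 230

230


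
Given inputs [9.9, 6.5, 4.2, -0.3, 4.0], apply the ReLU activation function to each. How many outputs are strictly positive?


ReLU(x) = max(0, x) for each element:
ReLU(9.9) = 9.9
ReLU(6.5) = 6.5
ReLU(4.2) = 4.2
ReLU(-0.3) = 0
ReLU(4.0) = 4.0
Active neurons (>0): 4

4


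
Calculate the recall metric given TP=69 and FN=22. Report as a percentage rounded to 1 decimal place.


Recall = TP / (TP + FN) * 100
= 69 / (69 + 22)
= 69 / 91
= 0.7582
= 75.8%

75.8


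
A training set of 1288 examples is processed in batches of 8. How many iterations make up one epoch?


Iterations per epoch = dataset_size / batch_size
= 1288 / 8
= 161

161


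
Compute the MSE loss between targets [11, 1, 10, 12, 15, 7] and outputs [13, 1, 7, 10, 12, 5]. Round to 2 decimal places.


Differences: [-2, 0, 3, 2, 3, 2]
Squared errors: [4, 0, 9, 4, 9, 4]
Sum of squared errors = 30
MSE = 30 / 6 = 5.00

5.00


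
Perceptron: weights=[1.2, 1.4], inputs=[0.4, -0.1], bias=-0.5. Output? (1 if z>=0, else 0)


z = w . x + b
= 1.2*0.4 + 1.4*-0.1 + -0.5
= 0.48 + -0.14 + -0.5
= 0.34 + -0.5
= -0.16
Since z = -0.16 < 0, output = 0

0


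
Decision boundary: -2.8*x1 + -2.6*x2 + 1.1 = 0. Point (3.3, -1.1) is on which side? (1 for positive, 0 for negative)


Compute -2.8 * 3.3 + -2.6 * -1.1 + 1.1
= -9.24 + 2.86 + 1.1
= -5.28
Since -5.28 < 0, the point is on the negative side.

0


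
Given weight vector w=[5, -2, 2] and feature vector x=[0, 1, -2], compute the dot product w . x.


Element-wise products:
5 * 0 = 0
-2 * 1 = -2
2 * -2 = -4
Sum = 0 + -2 + -4
= -6

-6


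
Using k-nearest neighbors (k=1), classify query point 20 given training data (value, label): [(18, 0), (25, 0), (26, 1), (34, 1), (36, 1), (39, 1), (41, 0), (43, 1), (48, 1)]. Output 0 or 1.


Distances from query 20:
Point 18 (class 0): distance = 2
K=1 nearest neighbors: classes = [0]
Votes for class 1: 0 / 1
Majority vote => class 0

0


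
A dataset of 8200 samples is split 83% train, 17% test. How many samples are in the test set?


Train samples = 8200 * 83% = 6806
Test samples = 8200 - 6806
= 1394

1394


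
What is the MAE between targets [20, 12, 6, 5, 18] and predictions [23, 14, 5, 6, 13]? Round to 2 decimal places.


Absolute errors: [3, 2, 1, 1, 5]
Sum of absolute errors = 12
MAE = 12 / 5 = 2.40

2.40


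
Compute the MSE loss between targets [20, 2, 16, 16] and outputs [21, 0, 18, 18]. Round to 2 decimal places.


Differences: [-1, 2, -2, -2]
Squared errors: [1, 4, 4, 4]
Sum of squared errors = 13
MSE = 13 / 4 = 3.25

3.25


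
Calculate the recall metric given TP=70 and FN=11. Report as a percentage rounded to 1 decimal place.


Recall = TP / (TP + FN) * 100
= 70 / (70 + 11)
= 70 / 81
= 0.8642
= 86.4%

86.4


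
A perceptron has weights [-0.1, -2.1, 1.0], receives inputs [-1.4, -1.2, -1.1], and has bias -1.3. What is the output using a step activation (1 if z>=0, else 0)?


z = w . x + b
= -0.1*-1.4 + -2.1*-1.2 + 1.0*-1.1 + -1.3
= 0.14 + 2.52 + -1.1 + -1.3
= 1.56 + -1.3
= 0.26
Since z = 0.26 >= 0, output = 1

1


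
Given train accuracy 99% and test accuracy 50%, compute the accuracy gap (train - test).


Gap = train_accuracy - test_accuracy
= 99 - 50
= 49%
This large gap strongly indicates overfitting.

49


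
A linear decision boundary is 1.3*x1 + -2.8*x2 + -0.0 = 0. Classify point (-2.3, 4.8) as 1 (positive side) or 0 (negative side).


Compute 1.3 * -2.3 + -2.8 * 4.8 + -0.0
= -2.99 + -13.44 + -0.0
= -16.43
Since -16.43 < 0, the point is on the negative side.

0


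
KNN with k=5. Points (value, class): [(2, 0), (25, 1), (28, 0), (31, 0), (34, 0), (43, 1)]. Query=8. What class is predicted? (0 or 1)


Distances from query 8:
Point 2 (class 0): distance = 6
Point 25 (class 1): distance = 17
Point 28 (class 0): distance = 20
Point 31 (class 0): distance = 23
Point 34 (class 0): distance = 26
K=5 nearest neighbors: classes = [0, 1, 0, 0, 0]
Votes for class 1: 1 / 5
Majority vote => class 0

0


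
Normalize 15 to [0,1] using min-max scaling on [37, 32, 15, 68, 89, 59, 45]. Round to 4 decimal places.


Min = 15, Max = 89
Range = 89 - 15 = 74
Scaled = (x - min) / (max - min)
= (15 - 15) / 74
= 0 / 74
= 0.0000

0.0000


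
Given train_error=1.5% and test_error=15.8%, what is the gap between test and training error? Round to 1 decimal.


Generalization gap = test_error - train_error
= 15.8 - 1.5
= 14.3%
A large gap suggests overfitting.

14.3


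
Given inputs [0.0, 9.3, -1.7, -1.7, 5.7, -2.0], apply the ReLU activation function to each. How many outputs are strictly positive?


ReLU(x) = max(0, x) for each element:
ReLU(0.0) = 0
ReLU(9.3) = 9.3
ReLU(-1.7) = 0
ReLU(-1.7) = 0
ReLU(5.7) = 5.7
ReLU(-2.0) = 0
Active neurons (>0): 2

2


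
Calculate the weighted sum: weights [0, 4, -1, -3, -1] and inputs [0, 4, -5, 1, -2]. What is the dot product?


Element-wise products:
0 * 0 = 0
4 * 4 = 16
-1 * -5 = 5
-3 * 1 = -3
-1 * -2 = 2
Sum = 0 + 16 + 5 + -3 + 2
= 20

20


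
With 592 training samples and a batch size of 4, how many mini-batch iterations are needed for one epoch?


Iterations per epoch = dataset_size / batch_size
= 592 / 4
= 148

148


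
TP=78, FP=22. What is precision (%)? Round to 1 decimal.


Precision = TP / (TP + FP) * 100
= 78 / (78 + 22)
= 78 / 100
= 0.78
= 78.0%

78.0


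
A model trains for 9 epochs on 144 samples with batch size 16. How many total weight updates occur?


Iterations per epoch = 144 / 16 = 9
Total updates = iterations_per_epoch * epochs
= 9 * 9
= 81

81


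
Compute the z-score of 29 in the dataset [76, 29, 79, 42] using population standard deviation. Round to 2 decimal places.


Mean = (76 + 29 + 79 + 42) / 4 = 56.5
Variance = sum((x_i - mean)^2) / n = 463.25
Std = sqrt(463.25) = 21.5232
Z = (x - mean) / std
= (29 - 56.5) / 21.5232
= -27.5 / 21.5232
= -1.28

-1.28


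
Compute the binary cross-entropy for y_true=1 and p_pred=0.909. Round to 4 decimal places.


For y=1: Loss = -log(p)
= -log(0.909)
= -(-0.0954)
= 0.0954

0.0954


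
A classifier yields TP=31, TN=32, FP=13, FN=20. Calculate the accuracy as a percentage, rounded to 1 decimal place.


Accuracy = (TP + TN) / (TP + TN + FP + FN) * 100
= (31 + 32) / (31 + 32 + 13 + 20)
= 63 / 96
= 0.6562
= 65.6%

65.6


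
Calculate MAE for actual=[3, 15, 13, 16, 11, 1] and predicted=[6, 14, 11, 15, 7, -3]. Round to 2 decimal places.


Absolute errors: [3, 1, 2, 1, 4, 4]
Sum of absolute errors = 15
MAE = 15 / 6 = 2.50

2.50


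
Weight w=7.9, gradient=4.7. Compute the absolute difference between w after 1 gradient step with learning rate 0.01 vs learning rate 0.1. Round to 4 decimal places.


With lr=0.01: w_new = 7.9 - 0.01 * 4.7 = 7.853
With lr=0.1: w_new = 7.9 - 0.1 * 4.7 = 7.43
Absolute difference = |7.853 - 7.43|
= 0.4230

0.4230


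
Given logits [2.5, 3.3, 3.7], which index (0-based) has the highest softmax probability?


Softmax is a monotonic transformation, so it preserves the argmax.
We need to find the index of the maximum logit.
Index 0: 2.5
Index 1: 3.3
Index 2: 3.7
Maximum logit = 3.7 at index 2

2


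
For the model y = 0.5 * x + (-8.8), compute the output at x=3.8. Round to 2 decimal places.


y = 0.5 * 3.8 + (-8.8)
= 1.9 + (-8.8)
= -6.90

-6.90


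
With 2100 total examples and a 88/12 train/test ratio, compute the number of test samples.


Train samples = 2100 * 88% = 1848
Test samples = 2100 - 1848
= 252

252


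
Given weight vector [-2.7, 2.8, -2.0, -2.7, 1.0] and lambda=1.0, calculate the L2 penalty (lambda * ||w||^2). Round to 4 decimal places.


Squaring each weight:
(-2.7)^2 = 7.29
2.8^2 = 7.84
(-2.0)^2 = 4.0
(-2.7)^2 = 7.29
1.0^2 = 1.0
Sum of squares = 27.42
Penalty = 1.0 * 27.42 = 27.4200

27.4200


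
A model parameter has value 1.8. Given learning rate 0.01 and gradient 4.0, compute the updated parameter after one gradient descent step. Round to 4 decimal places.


w_new = w_old - lr * gradient
= 1.8 - 0.01 * 4.0
= 1.8 - (0.04)
= 1.7600

1.7600


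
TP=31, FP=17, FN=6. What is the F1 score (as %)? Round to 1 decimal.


Precision = TP / (TP + FP) = 31 / 48 = 0.6458
Recall = TP / (TP + FN) = 31 / 37 = 0.8378
F1 = 2 * P * R / (P + R)
= 2 * 0.6458 * 0.8378 / (0.6458 + 0.8378)
= 1.0822 / 1.4837
= 0.7294
As percentage: 72.9%

72.9


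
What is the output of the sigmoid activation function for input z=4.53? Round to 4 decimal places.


sigmoid(z) = 1 / (1 + exp(-z))
exp(-(4.53)) = exp(-4.53) = 0.0108
1 + 0.0108 = 1.0108
1 / 1.0108 = 0.9893

0.9893


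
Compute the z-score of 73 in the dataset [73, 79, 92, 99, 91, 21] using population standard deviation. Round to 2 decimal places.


Mean = (73 + 79 + 92 + 99 + 91 + 21) / 6 = 75.8333
Variance = sum((x_i - mean)^2) / n = 675.4722
Std = sqrt(675.4722) = 25.9898
Z = (x - mean) / std
= (73 - 75.8333) / 25.9898
= -2.8333 / 25.9898
= -0.11

-0.11


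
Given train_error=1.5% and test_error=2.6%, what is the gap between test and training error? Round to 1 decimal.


Generalization gap = test_error - train_error
= 2.6 - 1.5
= 1.1%
A small gap suggests good generalization.

1.1


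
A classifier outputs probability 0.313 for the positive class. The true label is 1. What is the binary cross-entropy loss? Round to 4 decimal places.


For y=1: Loss = -log(p)
= -log(0.313)
= -(-1.1616)
= 1.1616

1.1616


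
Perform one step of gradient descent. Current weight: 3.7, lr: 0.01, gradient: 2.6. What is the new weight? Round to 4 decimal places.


w_new = w_old - lr * gradient
= 3.7 - 0.01 * 2.6
= 3.7 - (0.026)
= 3.6740

3.6740


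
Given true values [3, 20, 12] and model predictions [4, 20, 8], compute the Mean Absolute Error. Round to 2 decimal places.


Absolute errors: [1, 0, 4]
Sum of absolute errors = 5
MAE = 5 / 3 = 1.67

1.67


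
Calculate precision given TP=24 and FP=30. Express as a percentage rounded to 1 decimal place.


Precision = TP / (TP + FP) * 100
= 24 / (24 + 30)
= 24 / 54
= 0.4444
= 44.4%

44.4


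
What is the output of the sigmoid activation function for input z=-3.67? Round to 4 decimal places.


sigmoid(z) = 1 / (1 + exp(-z))
exp(-(-3.67)) = exp(3.67) = 39.2519
1 + 39.2519 = 40.2519
1 / 40.2519 = 0.0248

0.0248


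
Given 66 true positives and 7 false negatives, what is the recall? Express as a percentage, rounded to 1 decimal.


Recall = TP / (TP + FN) * 100
= 66 / (66 + 7)
= 66 / 73
= 0.9041
= 90.4%

90.4


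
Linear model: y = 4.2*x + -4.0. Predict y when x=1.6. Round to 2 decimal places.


y = 4.2 * 1.6 + (-4.0)
= 6.72 + (-4.0)
= 2.72

2.72


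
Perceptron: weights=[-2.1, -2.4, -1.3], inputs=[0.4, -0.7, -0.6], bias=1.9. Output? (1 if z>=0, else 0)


z = w . x + b
= -2.1*0.4 + -2.4*-0.7 + -1.3*-0.6 + 1.9
= -0.84 + 1.68 + 0.78 + 1.9
= 1.62 + 1.9
= 3.52
Since z = 3.52 >= 0, output = 1

1


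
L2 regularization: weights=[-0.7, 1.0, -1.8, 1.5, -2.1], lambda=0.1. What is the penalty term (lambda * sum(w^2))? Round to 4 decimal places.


Squaring each weight:
(-0.7)^2 = 0.49
1.0^2 = 1.0
(-1.8)^2 = 3.24
1.5^2 = 2.25
(-2.1)^2 = 4.41
Sum of squares = 11.39
Penalty = 0.1 * 11.39 = 1.1390

1.1390


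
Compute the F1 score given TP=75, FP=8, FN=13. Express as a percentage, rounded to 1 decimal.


Precision = TP / (TP + FP) = 75 / 83 = 0.9036
Recall = TP / (TP + FN) = 75 / 88 = 0.8523
F1 = 2 * P * R / (P + R)
= 2 * 0.9036 * 0.8523 / (0.9036 + 0.8523)
= 1.5403 / 1.7559
= 0.8772
As percentage: 87.7%

87.7


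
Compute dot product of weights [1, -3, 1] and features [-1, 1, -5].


Element-wise products:
1 * -1 = -1
-3 * 1 = -3
1 * -5 = -5
Sum = -1 + -3 + -5
= -9

-9


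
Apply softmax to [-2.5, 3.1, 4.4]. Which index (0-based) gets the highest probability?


Softmax is a monotonic transformation, so it preserves the argmax.
We need to find the index of the maximum logit.
Index 0: -2.5
Index 1: 3.1
Index 2: 4.4
Maximum logit = 4.4 at index 2

2


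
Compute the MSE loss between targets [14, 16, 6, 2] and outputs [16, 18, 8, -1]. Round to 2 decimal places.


Differences: [-2, -2, -2, 3]
Squared errors: [4, 4, 4, 9]
Sum of squared errors = 21
MSE = 21 / 4 = 5.25

5.25


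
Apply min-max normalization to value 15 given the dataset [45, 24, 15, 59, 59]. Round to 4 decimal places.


Min = 15, Max = 59
Range = 59 - 15 = 44
Scaled = (x - min) / (max - min)
= (15 - 15) / 44
= 0 / 44
= 0.0000

0.0000


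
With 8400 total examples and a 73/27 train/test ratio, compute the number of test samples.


Train samples = 8400 * 73% = 6132
Test samples = 8400 - 6132
= 2268

2268


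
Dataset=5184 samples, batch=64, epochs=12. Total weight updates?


Iterations per epoch = 5184 / 64 = 81
Total updates = iterations_per_epoch * epochs
= 81 * 12
= 972

972


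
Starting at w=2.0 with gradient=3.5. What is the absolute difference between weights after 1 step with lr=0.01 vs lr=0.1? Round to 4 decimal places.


With lr=0.01: w_new = 2.0 - 0.01 * 3.5 = 1.965
With lr=0.1: w_new = 2.0 - 0.1 * 3.5 = 1.65
Absolute difference = |1.965 - 1.65|
= 0.3150

0.3150


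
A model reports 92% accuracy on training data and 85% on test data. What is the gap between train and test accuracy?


Gap = train_accuracy - test_accuracy
= 92 - 85
= 7%
This moderate gap may indicate mild overfitting.

7


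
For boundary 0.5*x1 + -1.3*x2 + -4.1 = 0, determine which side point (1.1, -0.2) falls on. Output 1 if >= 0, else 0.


Compute 0.5 * 1.1 + -1.3 * -0.2 + -4.1
= 0.55 + 0.26 + -4.1
= -3.29
Since -3.29 < 0, the point is on the negative side.

0


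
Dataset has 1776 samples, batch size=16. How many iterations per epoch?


Iterations per epoch = dataset_size / batch_size
= 1776 / 16
= 111

111


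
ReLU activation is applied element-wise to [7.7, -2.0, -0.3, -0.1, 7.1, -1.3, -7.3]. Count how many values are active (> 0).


ReLU(x) = max(0, x) for each element:
ReLU(7.7) = 7.7
ReLU(-2.0) = 0
ReLU(-0.3) = 0
ReLU(-0.1) = 0
ReLU(7.1) = 7.1
ReLU(-1.3) = 0
ReLU(-7.3) = 0
Active neurons (>0): 2

2


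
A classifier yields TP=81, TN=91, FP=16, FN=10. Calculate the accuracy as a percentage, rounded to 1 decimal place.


Accuracy = (TP + TN) / (TP + TN + FP + FN) * 100
= (81 + 91) / (81 + 91 + 16 + 10)
= 172 / 198
= 0.8687
= 86.9%

86.9


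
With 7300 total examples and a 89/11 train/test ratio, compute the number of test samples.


Train samples = 7300 * 89% = 6497
Test samples = 7300 - 6497
= 803

803


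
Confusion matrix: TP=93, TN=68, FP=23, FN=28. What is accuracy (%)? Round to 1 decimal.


Accuracy = (TP + TN) / (TP + TN + FP + FN) * 100
= (93 + 68) / (93 + 68 + 23 + 28)
= 161 / 212
= 0.7594
= 75.9%

75.9


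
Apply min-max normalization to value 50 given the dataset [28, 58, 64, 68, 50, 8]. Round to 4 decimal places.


Min = 8, Max = 68
Range = 68 - 8 = 60
Scaled = (x - min) / (max - min)
= (50 - 8) / 60
= 42 / 60
= 0.7000

0.7000


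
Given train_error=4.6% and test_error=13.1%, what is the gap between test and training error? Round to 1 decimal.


Generalization gap = test_error - train_error
= 13.1 - 4.6
= 8.5%
A moderate gap.

8.5


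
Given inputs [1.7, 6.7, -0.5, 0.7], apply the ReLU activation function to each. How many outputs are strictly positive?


ReLU(x) = max(0, x) for each element:
ReLU(1.7) = 1.7
ReLU(6.7) = 6.7
ReLU(-0.5) = 0
ReLU(0.7) = 0.7
Active neurons (>0): 3

3


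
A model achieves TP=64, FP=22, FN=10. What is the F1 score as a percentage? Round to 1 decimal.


Precision = TP / (TP + FP) = 64 / 86 = 0.7442
Recall = TP / (TP + FN) = 64 / 74 = 0.8649
F1 = 2 * P * R / (P + R)
= 2 * 0.7442 * 0.8649 / (0.7442 + 0.8649)
= 1.2872 / 1.6091
= 0.8
As percentage: 80.0%

80.0


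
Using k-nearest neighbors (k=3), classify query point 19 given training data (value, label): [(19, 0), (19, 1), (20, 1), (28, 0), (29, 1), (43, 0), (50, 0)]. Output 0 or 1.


Distances from query 19:
Point 19 (class 0): distance = 0
Point 19 (class 1): distance = 0
Point 20 (class 1): distance = 1
K=3 nearest neighbors: classes = [0, 1, 1]
Votes for class 1: 2 / 3
Majority vote => class 1

1


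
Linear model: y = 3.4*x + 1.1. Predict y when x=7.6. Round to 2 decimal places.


y = 3.4 * 7.6 + (1.1)
= 25.84 + (1.1)
= 26.94

26.94


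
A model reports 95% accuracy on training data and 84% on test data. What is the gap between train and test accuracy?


Gap = train_accuracy - test_accuracy
= 95 - 84
= 11%
This gap suggests the model is overfitting.

11


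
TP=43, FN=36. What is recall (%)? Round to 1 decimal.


Recall = TP / (TP + FN) * 100
= 43 / (43 + 36)
= 43 / 79
= 0.5443
= 54.4%

54.4


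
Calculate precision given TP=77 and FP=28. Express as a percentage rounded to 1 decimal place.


Precision = TP / (TP + FP) * 100
= 77 / (77 + 28)
= 77 / 105
= 0.7333
= 73.3%

73.3


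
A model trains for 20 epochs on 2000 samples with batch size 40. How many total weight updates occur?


Iterations per epoch = 2000 / 40 = 50
Total updates = iterations_per_epoch * epochs
= 50 * 20
= 1000

1000


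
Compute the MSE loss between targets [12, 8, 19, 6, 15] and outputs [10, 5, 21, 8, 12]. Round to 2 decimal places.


Differences: [2, 3, -2, -2, 3]
Squared errors: [4, 9, 4, 4, 9]
Sum of squared errors = 30
MSE = 30 / 5 = 6.00

6.00


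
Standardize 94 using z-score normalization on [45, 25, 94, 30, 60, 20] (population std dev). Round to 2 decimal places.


Mean = (45 + 25 + 94 + 30 + 60 + 20) / 6 = 45.6667
Variance = sum((x_i - mean)^2) / n = 645.5556
Std = sqrt(645.5556) = 25.4078
Z = (x - mean) / std
= (94 - 45.6667) / 25.4078
= 48.3333 / 25.4078
= 1.90

1.90


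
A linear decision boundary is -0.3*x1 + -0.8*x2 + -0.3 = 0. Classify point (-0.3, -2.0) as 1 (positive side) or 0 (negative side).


Compute -0.3 * -0.3 + -0.8 * -2.0 + -0.3
= 0.09 + 1.6 + -0.3
= 1.39
Since 1.39 >= 0, the point is on the positive side.

1


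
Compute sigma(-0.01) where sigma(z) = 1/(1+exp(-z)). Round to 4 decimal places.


sigmoid(z) = 1 / (1 + exp(-z))
exp(-(-0.01)) = exp(0.01) = 1.01
1 + 1.01 = 2.0101
1 / 2.0101 = 0.4975

0.4975


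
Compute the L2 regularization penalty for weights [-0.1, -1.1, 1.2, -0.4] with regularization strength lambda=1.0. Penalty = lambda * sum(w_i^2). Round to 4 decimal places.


Squaring each weight:
(-0.1)^2 = 0.01
(-1.1)^2 = 1.21
1.2^2 = 1.44
(-0.4)^2 = 0.16
Sum of squares = 2.82
Penalty = 1.0 * 2.82 = 2.8200

2.8200


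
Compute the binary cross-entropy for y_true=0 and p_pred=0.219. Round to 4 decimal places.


For y=0: Loss = -log(1-p)
= -log(1 - 0.219)
= -log(0.781)
= -(-0.2472)
= 0.2472

0.2472


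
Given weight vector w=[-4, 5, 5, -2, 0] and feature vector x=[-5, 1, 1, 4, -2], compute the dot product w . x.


Element-wise products:
-4 * -5 = 20
5 * 1 = 5
5 * 1 = 5
-2 * 4 = -8
0 * -2 = 0
Sum = 20 + 5 + 5 + -8 + 0
= 22

22


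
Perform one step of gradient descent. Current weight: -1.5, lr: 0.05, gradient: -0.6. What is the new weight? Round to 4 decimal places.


w_new = w_old - lr * gradient
= -1.5 - 0.05 * -0.6
= -1.5 - (-0.03)
= -1.4700

-1.4700


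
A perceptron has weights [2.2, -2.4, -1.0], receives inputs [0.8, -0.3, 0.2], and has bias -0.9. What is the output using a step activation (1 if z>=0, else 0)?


z = w . x + b
= 2.2*0.8 + -2.4*-0.3 + -1.0*0.2 + -0.9
= 1.76 + 0.72 + -0.2 + -0.9
= 2.28 + -0.9
= 1.38
Since z = 1.38 >= 0, output = 1

1


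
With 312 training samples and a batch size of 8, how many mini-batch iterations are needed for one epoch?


Iterations per epoch = dataset_size / batch_size
= 312 / 8
= 39

39


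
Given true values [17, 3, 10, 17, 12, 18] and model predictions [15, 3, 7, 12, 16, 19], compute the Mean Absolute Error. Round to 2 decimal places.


Absolute errors: [2, 0, 3, 5, 4, 1]
Sum of absolute errors = 15
MAE = 15 / 6 = 2.50

2.50


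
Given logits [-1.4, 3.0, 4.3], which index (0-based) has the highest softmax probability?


Softmax is a monotonic transformation, so it preserves the argmax.
We need to find the index of the maximum logit.
Index 0: -1.4
Index 1: 3.0
Index 2: 4.3
Maximum logit = 4.3 at index 2

2
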